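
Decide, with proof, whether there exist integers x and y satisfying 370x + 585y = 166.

Any value of 370x + 585y is a multiple of gcd(370, 585) = 5.
However 166 leaves remainder 1 on division by 5.
So the equation is unsolvable over ℤ.

No, no such integers exist.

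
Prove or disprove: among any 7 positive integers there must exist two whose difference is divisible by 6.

Each integer lies in one of the 6 residue classes modulo 6.
Placing 7 integers into 6 classes, some class receives at least two — say a and b.
Their difference a − b is then a multiple of 6.

Yes, this is always true.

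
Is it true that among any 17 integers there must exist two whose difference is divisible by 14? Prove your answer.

Yes.

Each integer lies in one of the 14 residue classes modulo 14.
Since 17 > 14, two of the 17 integers must share a residue class by the pigeonhole principle; call them a and b.
Then a ≡ b (mod 14), i.e. 14 ∣ (a − b).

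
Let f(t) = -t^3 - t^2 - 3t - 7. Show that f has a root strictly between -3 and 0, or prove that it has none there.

f(-3) = 20 and f(0) = -7, which have opposite signs.
As a polynomial, f is continuous on every closed interval.
By the Intermediate Value Theorem, f takes the value 0 somewhere in the open interval.

Such a root exists.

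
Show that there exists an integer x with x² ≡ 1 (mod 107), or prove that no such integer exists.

x = 106

x = 106 works: 106² = 11236, and 11236 − 1 = 11235 = 105·107.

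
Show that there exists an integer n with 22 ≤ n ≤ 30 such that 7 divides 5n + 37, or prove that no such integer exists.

n = 22 works, since 5·22 + 37 = 147 = 21·7.

n = 22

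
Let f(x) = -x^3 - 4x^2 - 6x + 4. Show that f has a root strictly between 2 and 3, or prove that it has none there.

No such root exists.

Evaluate at the endpoints: f(2) = -32, f(3) = -77 — same sign (negative).
The derivative f'(x) = -3x^2 - 8x - 6 is a quadratic with discriminant (-8)² − 4·(-3)·(-6) = -8 < 0; it never vanishes, so it is always negative (sign of the leading coefficient).
So f is strictly decreasing; between 2 and 3 its values lie between f(2) = -32 and f(3) = -77, all negative. Therefore f has no root in (2, 3).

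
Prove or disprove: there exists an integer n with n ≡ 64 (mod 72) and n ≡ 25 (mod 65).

The moduli 72 and 65 are coprime, so by the Chinese Remainder Theorem a unique solution modulo 4680 exists.
Write n = 64 + 72t and require 64 + 72t ≡ 25 (mod 65), i.e. 72t ≡ 26 (mod 65).
72 ≡ 7 (mod 65), so this reads 7t ≡ 26 (mod 65). Invert 7 mod 65 by the Euclidean algorithm: 65 = 9·7 + 2, 7 = 3·2 + 1, 2 = 2·1 + 0; back-substituting, 1 = 7 − 3·2 = 7 − 3·(65 − 9·7) = −3·65 + 28·7. Hence 7·28 ≡ 1, so 7⁻¹ ≡ 28 (mod 65).
Multiplying by 28: t ≡ 28·26 = 728 ≡ 13 (mod 65).
With t = 13: n = 64 + 72·13 = 1000.
Check: 1000 mod 72 = 64, 1000 mod 65 = 25. ✓

n = 1000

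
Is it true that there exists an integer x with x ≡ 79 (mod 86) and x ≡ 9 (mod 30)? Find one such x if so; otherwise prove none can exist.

The moduli are not coprime: gcd(86, 30) = 2. Compatibility requires 2 ∣ (9 − 79) = -70, which holds, so solutions exist.
Put x = 79 + 86t, so we need 86t ≡ 20 (mod 30), equivalently (divide by 2) 43t ≡ 10 (mod 15).
43 ≡ 13 (mod 15), so this reads 13t ≡ 10 (mod 15). Since 13·7 = 91 = 6·15 + 1, the inverse of 13 mod 15 is 7.
Therefore t ≡ 7·10 = 70 ≡ 10 (mod 15).
Then x = 79 + 86·10 = 939.
Check: 939 mod 86 = 79, 939 mod 30 = 9. ✓

x = 939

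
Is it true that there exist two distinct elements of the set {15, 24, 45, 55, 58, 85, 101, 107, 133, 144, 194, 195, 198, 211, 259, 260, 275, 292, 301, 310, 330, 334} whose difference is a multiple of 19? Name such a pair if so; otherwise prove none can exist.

Yes: 24 and 195.

Both 24 and 195 leave remainder 5 on division by 19; their difference 171 = 9·19 is a multiple of 19.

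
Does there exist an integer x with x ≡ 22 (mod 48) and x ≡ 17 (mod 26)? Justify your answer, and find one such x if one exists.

Reduce both congruences modulo 2, which divides 48 and 26: they say x ≡ 22 (mod 2) and x ≡ 17 (mod 2).
These are incompatible: 22 − 17 = 5 is not divisible by 2.
Therefore no such x exists.

No such integer exists.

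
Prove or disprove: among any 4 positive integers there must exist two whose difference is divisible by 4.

No, the set {4, 5, 6, 7} is a counterexample.

Consider the 4 integers 4, 5, 6, 7. They lie in distinct residue classes modulo 4, since 4 ≤ 4.
No two share a residue, so no pair has difference divisible by 4; the claim fails for this set.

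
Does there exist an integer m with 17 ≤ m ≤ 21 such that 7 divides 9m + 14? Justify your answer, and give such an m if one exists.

m = 21

For m = 17, 18, 19, 20 the values 167, 176, 185, 194 are not multiples of 7. m = 21 works, since 9·21 + 14 = 203 = 29·7.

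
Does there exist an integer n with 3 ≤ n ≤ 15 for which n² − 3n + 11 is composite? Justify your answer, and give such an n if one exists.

At n = 11: 11² − 3·11 + 11 = 99 = 3·33, which is composite.

n = 11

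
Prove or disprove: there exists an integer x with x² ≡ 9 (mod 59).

x = 3

Take x = 3. Then 3² = 9, and since 0 ≤ 9 < 59 this is already reduced: 3² ≡ 9 (mod 59).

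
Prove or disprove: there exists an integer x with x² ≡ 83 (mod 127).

No such integer exists.

127 is prime, so by Euler's criterion 83 is a square mod 127 iff 83^((127−1)/2) = 83^63 ≡ 1 (mod 127).
Repeated squaring mod 127: 83^2 = 6889 ≡ 31; 83^4 ≡ 31² = 961 ≡ 72; 83^8 ≡ 72² = 5184 ≡ 104; 83^16 ≡ 104² = 10816 ≡ 21; 83^32 ≡ 21² = 441 ≡ 60.
Since 63 = 32 + 16 + 8 + 4 + 2 + 1, 83^63 ≡ 60 · 21 · 104 · 72 · 31 · 83; multiplying out mod 127: 60·21 = 1260 ≡ 117, then 117·104 = 12168 ≡ 103, then 103·72 = 7416 ≡ 50, then 50·31 = 1550 ≡ 26, then 26·83 = 2158 ≡ 126. Thus 83^63 ≡ 126 ≡ −1 (mod 127).
The value −1 means 83 is a non-residue modulo 127, so x² ≡ 83 (mod 127) is impossible.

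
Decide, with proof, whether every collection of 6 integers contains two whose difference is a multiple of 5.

True.

There are exactly 5 possible remainders on division by 5.
With 6 integers and only 5 classes, the pigeonhole principle forces two of them, say a and b, into the same class.
Equal remainders mean a − b ≡ 0 (mod 5), so 5 divides their difference.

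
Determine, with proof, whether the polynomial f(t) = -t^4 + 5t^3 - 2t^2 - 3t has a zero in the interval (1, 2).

Yes, f has a root in the interval.

f(1) = -1 and f(2) = 10, which have opposite signs.
f is continuous everywhere (it is a polynomial), in particular on [1, 2].
By the Intermediate Value Theorem, f takes the value 0 somewhere in the open interval.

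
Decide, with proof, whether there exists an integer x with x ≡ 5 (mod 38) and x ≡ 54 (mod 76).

Both moduli are multiples of 38 = gcd(38, 76), so any solution would satisfy x ≡ 5 and x ≡ 54 modulo 38 simultaneously.
But 5 mod 38 = 5 while 54 mod 38 = 16, a contradiction.
Hence the system has no solution.

No, no such integer exists.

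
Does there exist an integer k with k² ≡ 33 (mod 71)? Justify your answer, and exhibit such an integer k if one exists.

There is no such integer.

71 is prime, so by Euler's criterion 33 is a square mod 71 iff 33^((71−1)/2) = 33^35 ≡ 1 (mod 71).
Squaring successively (mod 71): 33^2 = 1089 ≡ 24; 33^4 ≡ 24² = 576 ≡ 8; 33^8 ≡ 8² = 64 ≡ 64; 33^16 ≡ 64² = 4096 ≡ 49; 33^32 ≡ 49² = 2401 ≡ 58.
Since 35 = 32 + 2 + 1, 33^35 ≡ 58 · 24 · 33; multiplying out mod 71: 58·24 = 1392 ≡ 43, then 43·33 = 1419 ≡ 70. Thus 33^35 ≡ 70 ≡ −1 (mod 71).
By Euler's criterion 33 is a quadratic non-residue mod 71: no k satisfies k² ≡ 33 (mod 71).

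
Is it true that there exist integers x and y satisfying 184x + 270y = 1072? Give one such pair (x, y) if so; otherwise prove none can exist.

x = 88, y = -56

Since gcd(184, 270) = 2 and 1072 = 2·536, Bézout's identity guarantees a solution.
Dividing through by 2 reduces the equation to 92x + 135y = 536.
Dividing repeatedly: 135 = 1·92 + 43, 92 = 2·43 + 6, 43 = 7·6 + 1, 6 = 6·1 + 0.
Unwinding: 1 = 43 − 7·6 = 43 − 7·(92 − 2·43) = −7·92 + 15·43 = −7·92 + 15·(135 − 1·92) = 15·135 − 22·92, i.e. 92·(-22) + 135·15 = 1.
Multiplying through by 536: x = (-22)·536 = -11792, y = 15·536 = 8040 is a solution.
The general solution is x = -11792 + 135k, y = 8040 − 92k; taking k = 88 gives the smaller pair x = 88, y = -56.
Check: 184·88 + 270·(-56) = 16192 − 15120 = 1072. ✓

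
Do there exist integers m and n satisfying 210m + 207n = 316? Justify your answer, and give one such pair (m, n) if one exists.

Any value of 210m + 207n is a multiple of gcd(210, 207) = 3.
However 316 leaves remainder 1 on division by 3.
Therefore 210m + 207n = 316 has no solution in integers.

No, no such integers exist.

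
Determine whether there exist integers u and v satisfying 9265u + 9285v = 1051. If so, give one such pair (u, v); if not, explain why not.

gcd(9265, 9285) = 5, so every integer of the form 9265u + 9285v is a multiple of 5.
But 1051 = 5·210 + 1, so 5 ∤ 1051.
Hence no integers u, v satisfy the equation.

No such integers exist.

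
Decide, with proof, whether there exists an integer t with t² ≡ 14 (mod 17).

Since (17 − t)² ≡ t² (mod 17), it suffices to square t = 0, 1, …, 8: the residues are 0, 1, 4, 9, 16, 8, 2, 15, 13.
The set of squares mod 17 is therefore {0, 1, 2, 4, 8, 9, 13, 15, 16}, which does not contain 14.
Therefore t² ≡ 14 (mod 17) has no solution.

No, no such integer exists.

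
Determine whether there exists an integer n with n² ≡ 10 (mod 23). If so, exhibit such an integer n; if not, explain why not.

There is no such integer.

Apply Euler's criterion with the prime 23: 10 is a quadratic residue iff 10^11 ≡ 1 (mod 23), and a non-residue iff it is ≡ −1.
Repeated squaring mod 23: 10^2 = 100 ≡ 8; 10^4 ≡ 8² = 64 ≡ 18; 10^8 ≡ 18² = 324 ≡ 2.
Since 11 = 8 + 2 + 1, 10^11 ≡ 2 · 8 · 10; multiplying out mod 23: 2·8 = 16 ≡ 16, then 16·10 = 160 ≡ 22. Thus 10^11 ≡ 22 ≡ −1 (mod 23).
The value −1 means 10 is a non-residue modulo 23, so n² ≡ 10 (mod 23) is impossible.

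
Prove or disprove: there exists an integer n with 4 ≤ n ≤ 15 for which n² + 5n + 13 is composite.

At n = 8: 8² + 5·8 + 13 = 117 = 3·39, which is composite.

n = 8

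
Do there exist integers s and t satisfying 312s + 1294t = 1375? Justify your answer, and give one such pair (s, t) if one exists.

Both 312 and 1294 are divisible by gcd(312, 1294) = 2, hence so is any combination 312s + 1294t.
But 1375 is not a multiple of 2 (it leaves remainder 1).
Hence no integers s, t satisfy the equation.

No, no such integers exist.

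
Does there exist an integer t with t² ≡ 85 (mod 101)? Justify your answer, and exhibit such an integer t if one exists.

t = 40 works: 40² = 1600, and 1600 − 85 = 1515 = 15·101.

t = 40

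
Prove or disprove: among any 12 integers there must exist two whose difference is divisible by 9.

Yes.

Partition the integers by their residue mod 9; there are 9 classes.
With 12 integers and only 9 classes, the pigeonhole principle forces two of them, say a and b, into the same class.
Their difference a − b is then a multiple of 9.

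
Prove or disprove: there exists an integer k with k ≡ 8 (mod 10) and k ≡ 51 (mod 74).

No, no such integer exists.

Reduce both congruences modulo 2, which divides 10 and 74: they say k ≡ 8 (mod 2) and k ≡ 51 (mod 2).
However 8 ≡ 0 and 51 ≡ 1 (mod 2), and 0 ≠ 1.
Therefore no such k exists.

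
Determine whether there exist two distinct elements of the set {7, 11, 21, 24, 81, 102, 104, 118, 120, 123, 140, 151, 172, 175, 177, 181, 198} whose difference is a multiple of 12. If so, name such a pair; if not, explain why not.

7 mod 12 = 7 and 151 mod 12 = 7, so 151 − 7 = 144 = 12·12.

The pair (7, 151) works.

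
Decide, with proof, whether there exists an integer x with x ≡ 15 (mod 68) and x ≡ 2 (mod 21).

Since 68 and 21 share no common factor, CRT says the pair of congruences has a solution (unique mod 1428).
Any solution of the first congruence is x = 15 + 68t; substituting into the second, 68t ≡ 2 − 15 ≡ 8 (mod 21).
68 ≡ 5 (mod 21), so this reads 5t ≡ 8 (mod 21). Since 5·17 = 85 = 4·21 + 1, the inverse of 5 mod 21 is 17.
Multiplying by 17: t ≡ 17·8 = 136 ≡ 10 (mod 21).
With t = 10: x = 15 + 68·10 = 695.
Verify: 695 = 10·68 + 15 and 695 = 33·21 + 2. ✓

x = 695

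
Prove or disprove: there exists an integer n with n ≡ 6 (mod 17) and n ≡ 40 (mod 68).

The moduli are not coprime: gcd(17, 68) = 17. Compatibility requires 17 ∣ (40 − 6) = 34, which holds, so solutions exist.
List candidates n ≡ 6 (mod 17): 6, 23, 40. Modulo 68 these are 6, 23, 40; 40 gives 40 as required.
Indeed 40 ≡ 6 (mod 17) and 40 ≡ 40 (mod 68).

n = 40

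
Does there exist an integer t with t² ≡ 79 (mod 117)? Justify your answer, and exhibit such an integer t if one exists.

t = 40 works: 40² = 1600, and 1600 − 79 = 1521 = 13·117.

t = 40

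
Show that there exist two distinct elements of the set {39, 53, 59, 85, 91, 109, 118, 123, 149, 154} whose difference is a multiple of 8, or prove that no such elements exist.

53 and 85 are such a pair.

Both 53 and 85 leave remainder 5 on division by 8; their difference 32 = 4·8 is a multiple of 8.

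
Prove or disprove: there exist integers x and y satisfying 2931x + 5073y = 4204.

Any value of 2931x + 5073y is a multiple of gcd(2931, 5073) = 3.
But 4204 is not a multiple of 3 (it leaves remainder 1).
Hence no integers x, y satisfy the equation.

There are no such integers.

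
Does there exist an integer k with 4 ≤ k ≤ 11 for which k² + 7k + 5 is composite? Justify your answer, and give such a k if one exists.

k = 11

At k = 11: 11² + 7·11 + 5 = 203 = 7·29, which is composite.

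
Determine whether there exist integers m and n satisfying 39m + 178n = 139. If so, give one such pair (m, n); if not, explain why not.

Since gcd(39, 178) = 1, every integer is an integer combination of 39 and 178.
Run the Euclidean algorithm on 178 and 39: 178 = 4·39 + 22, 39 = 1·22 + 17, 22 = 1·17 + 5, 17 = 3·5 + 2, 5 = 2·2 + 1, 2 = 2·1 + 0.
Unwinding: 1 = 5 − 2·2 = 5 − 2·(17 − 3·5) = −2·17 + 7·5 = −2·17 + 7·(22 − 1·17) = 7·22 − 9·17 = 7·22 − 9·(39 − 1·22) = −9·39 + 16·22 = −9·39 + 16·(178 − 4·39) = 16·178 − 73·39, i.e. 39·(-73) + 178·16 = 1.
Scaling by 139 gives the particular solution (m, n) = (-10147, 2224).
Adding 58·178 to m and subtracting 58·39 from n gives the tidier solution (177, -38).
Indeed 39·177 + 178·(-38) = 6903 − 6764 = 139.

m = 177, n = -38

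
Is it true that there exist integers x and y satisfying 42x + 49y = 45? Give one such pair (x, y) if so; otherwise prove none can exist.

Both 42 and 49 are divisible by gcd(42, 49) = 7, hence so is any combination 42x + 49y.
But 45 = 7·6 + 3, so 7 ∤ 45.
Hence no integers x, y satisfy the equation.

No, no such integers exist.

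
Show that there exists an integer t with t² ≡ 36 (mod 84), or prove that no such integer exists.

Take t = 78. Then 78² = 6084 = 72·84 + 36, so 78² ≡ 36 (mod 84).

t = 78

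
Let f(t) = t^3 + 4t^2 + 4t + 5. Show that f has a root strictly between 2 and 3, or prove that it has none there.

No.

The endpoint values f(2) = 37 and f(3) = 80 are both positive. Claim: f(t) > 0 for every t in (2, 3).
Shift to the endpoint 2: with t = 2 + u (0 < u < 1), one computes f(2 + u) = u^3 + 10u^2 + 32u + 37.
All 4 nonzero coefficients of this polynomial in u are positive; hence for u > 0 the value is a sum of positive terms (the constant 37 among them).
So f is strictly positive on (2, 3); no root exists in the interval.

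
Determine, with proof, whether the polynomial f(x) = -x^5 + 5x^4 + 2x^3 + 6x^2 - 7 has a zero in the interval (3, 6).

Yes, f has a root in the interval.

f(3) = 263 and f(6) = -655, which have opposite signs.
f is continuous everywhere (it is a polynomial), in particular on [3, 6].
By the Intermediate Value Theorem, f takes the value 0 somewhere in the open interval.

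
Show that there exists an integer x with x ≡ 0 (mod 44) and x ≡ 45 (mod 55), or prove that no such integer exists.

There is no such integer.

Reduce both congruences modulo 11, which divides 44 and 55: they say x ≡ 0 (mod 11) and x ≡ 45 (mod 11).
However 0 ≡ 0 and 45 ≡ 1 (mod 11), and 0 ≠ 1.
Therefore no such x exists.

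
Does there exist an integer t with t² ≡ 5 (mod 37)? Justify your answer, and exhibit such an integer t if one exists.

No, no such integer exists.

37 is prime, so by Euler's criterion 5 is a square mod 37 iff 5^((37−1)/2) = 5^18 ≡ 1 (mod 37).
Repeated squaring mod 37: 5^2 = 25 ≡ 25; 5^4 ≡ 25² = 625 ≡ 33; 5^8 ≡ 33² = 1089 ≡ 16; 5^16 ≡ 16² = 256 ≡ 34.
Since 18 = 16 + 2, 5^18 ≡ 34 · 25; multiplying out mod 37: 34·25 = 850 ≡ 36. Thus 5^18 ≡ 36 ≡ −1 (mod 37).
By Euler's criterion 5 is a quadratic non-residue mod 37: no t satisfies t² ≡ 5 (mod 37).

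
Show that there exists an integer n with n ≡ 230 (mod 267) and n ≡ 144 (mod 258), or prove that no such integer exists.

Reduce both congruences modulo 3, which divides 267 and 258: they say n ≡ 230 (mod 3) and n ≡ 144 (mod 3).
These are incompatible: 230 − 144 = 86 is not divisible by 3.
Therefore no such n exists.

No, no such integer exists.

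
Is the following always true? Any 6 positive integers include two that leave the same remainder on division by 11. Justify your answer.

Consider the 6 integers 46, 47, …, 51. They lie in distinct residue classes modulo 11, since 6 ≤ 11.
Hence this collection has no pair with equal remainders mod 11, disproving the claim.

No; for instance {46, 47, 48, 49, 50, 51} is a counterexample.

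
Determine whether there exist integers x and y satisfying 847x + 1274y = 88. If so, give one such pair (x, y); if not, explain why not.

There are no such integers.

Any value of 847x + 1274y is a multiple of gcd(847, 1274) = 7.
But 88 = 7·12 + 4, so 7 ∤ 88.
Therefore 847x + 1274y = 88 has no solution in integers.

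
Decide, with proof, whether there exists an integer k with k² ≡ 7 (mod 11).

No such integer exists.

Computing k² mod 11 for k = 0, 1, …, 5 (enough, by the symmetry k ↦ 11 − k) gives 0, 1, 4, 9, 5, 3.
The set of squares mod 11 is therefore {0, 1, 3, 4, 5, 9}, which does not contain 7.
Hence no integer k has k² ≡ 7 (mod 11).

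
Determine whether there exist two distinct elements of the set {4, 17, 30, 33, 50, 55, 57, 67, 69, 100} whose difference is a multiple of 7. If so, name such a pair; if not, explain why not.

The pair (4, 67) works.

Both 4 and 67 leave remainder 4 on division by 7; their difference 63 = 9·7 is a multiple of 7.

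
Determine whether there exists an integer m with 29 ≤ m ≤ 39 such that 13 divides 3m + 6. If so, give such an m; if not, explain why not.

For m = 29, 30, …, 36 the values 93, 96, 99, 102, 105, 108, 111, 114 are not multiples of 13. Try m = 37: 3·37 + 6 = 117 = 9·13, which is divisible by 13.

m = 37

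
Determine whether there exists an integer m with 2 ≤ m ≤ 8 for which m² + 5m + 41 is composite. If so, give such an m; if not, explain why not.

At m = 5: 5² + 5·5 + 41 = 91 = 7·13, which is composite.

m = 5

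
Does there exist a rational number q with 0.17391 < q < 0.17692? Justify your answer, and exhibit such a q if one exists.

Scale by 17: the interval becomes (2.95647, 3.00764), which contains the integer 3.
So q = 3/17 works: it is a ratio of integers, and dividing 17·0.17391 < 3 < 17·0.17692 through by 17 gives 0.17391 < 3/17 < 0.17692.

q = 3/17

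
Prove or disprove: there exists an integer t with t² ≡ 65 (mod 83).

Take t = 56. Then 56² = 3136 = 37·83 + 65, so 56² ≡ 65 (mod 83).

t = 56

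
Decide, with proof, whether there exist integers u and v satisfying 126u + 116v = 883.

No such integers exist.

Any value of 126u + 116v is a multiple of gcd(126, 116) = 2.
But 883 is not a multiple of 2 (it leaves remainder 1).
So the equation is unsolvable over ℤ.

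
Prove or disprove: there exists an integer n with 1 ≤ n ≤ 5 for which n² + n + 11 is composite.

The values for n = 1, 2, …, 5 are 13, 17, 23, 31, 41, and each of these is prime.
So no value in the range makes the expression composite.

No such integer n in that range exists.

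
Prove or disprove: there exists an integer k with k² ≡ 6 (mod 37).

37 is prime, so by Euler's criterion 6 is a square mod 37 iff 6^((37−1)/2) = 6^18 ≡ 1 (mod 37).
Repeated squaring mod 37: 6^2 = 36 ≡ 36; 6^4 ≡ 36² = 1296 ≡ 1; 6^8 ≡ 1² = 1 ≡ 1; 6^16 ≡ 1² = 1 ≡ 1.
Since 18 = 16 + 2, 6^18 ≡ 1 · 36; multiplying out mod 37: 1·36 = 36 ≡ 36. Thus 6^18 ≡ 36 ≡ −1 (mod 37).
The value −1 means 6 is a non-residue modulo 37, so k² ≡ 6 (mod 37) is impossible.

No, no such integer exists.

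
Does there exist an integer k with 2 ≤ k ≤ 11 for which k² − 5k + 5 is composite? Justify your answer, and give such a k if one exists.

At k = 10: 10² − 5·10 + 5 = 55 = 5·11, which is composite.

k = 10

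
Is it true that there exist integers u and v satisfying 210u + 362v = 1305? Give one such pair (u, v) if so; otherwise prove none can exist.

No such integers exist.

gcd(210, 362) = 2, so every integer of the form 210u + 362v is a multiple of 2.
However 1305 leaves remainder 1 on division by 2.
Therefore 210u + 362v = 1305 has no solution in integers.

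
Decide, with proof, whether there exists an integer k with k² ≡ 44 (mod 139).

k = 34

Take k = 34. Then 34² = 1156 = 8·139 + 44, so 34² ≡ 44 (mod 139).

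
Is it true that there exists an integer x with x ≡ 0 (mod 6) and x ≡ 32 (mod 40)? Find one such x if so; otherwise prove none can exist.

Here gcd(6, 40) = 2, and both 0 and 32 leave remainder 0 mod 2, so the system is consistent.
Put x = 0 + 6t, so we need 6t ≡ 32 (mod 40), equivalently (divide by 2) 3t ≡ 16 (mod 20).
Invert 3 mod 20 by the Euclidean algorithm: 20 = 6·3 + 2, 3 = 1·2 + 1, 2 = 2·1 + 0; back-substituting, 1 = 3 − 1·2 = 3 − (20 − 6·3) = −20 + 7·3. Hence 3·7 ≡ 1, so 3⁻¹ ≡ 7 (mod 20).
Multiplying by 7: t ≡ 7·16 = 112 ≡ 12 (mod 20).
Then x = 0 + 6·12 = 72.
Indeed 72 ≡ 0 (mod 6) and 72 ≡ 32 (mod 40).

x = 72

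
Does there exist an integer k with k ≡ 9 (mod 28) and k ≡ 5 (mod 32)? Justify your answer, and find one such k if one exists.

gcd(28, 32) = 4. A simultaneous solution exists iff 9 ≡ 5 (mod 4); here 9 mod 4 = 1 = 5 mod 4, so it does.
List candidates k ≡ 9 (mod 28): 9, 37. Modulo 32 these are 9, 5; 37 gives 5 as required.
Indeed 37 ≡ 9 (mod 28) and 37 ≡ 5 (mod 32).

k = 37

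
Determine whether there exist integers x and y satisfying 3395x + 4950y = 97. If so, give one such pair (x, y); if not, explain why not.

No such integers exist.

Both 3395 and 4950 are divisible by gcd(3395, 4950) = 5, hence so is any combination 3395x + 4950y.
But 97 = 5·19 + 2, so 5 ∤ 97.
Hence no integers x, y satisfy the equation.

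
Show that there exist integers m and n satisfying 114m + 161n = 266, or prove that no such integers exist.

114 and 161 are coprime, so 114m + 161n ranges over all of ℤ.
Run the Euclidean algorithm on 161 and 114: 161 = 1·114 + 47, 114 = 2·47 + 20, 47 = 2·20 + 7, 20 = 2·7 + 6, 7 = 1·6 + 1, 6 = 6·1 + 0.
Unwinding: 1 = 7 − 1·6 = 7 − (20 − 2·7) = −20 + 3·7 = −20 + 3·(47 − 2·20) = 3·47 − 7·20 = 3·47 − 7·(114 − 2·47) = −7·114 + 17·47 = −7·114 + 17·(161 − 1·114) = 17·161 − 24·114, i.e. 114·(-24) + 161·17 = 1.
Times 266: 114·(-6384) + 161·4522 = 266, so (-6384, 4522) solves it.
Adding 40·161 to m and subtracting 40·114 from n gives the tidier solution (56, -38).
Check: 114·56 + 161·(-38) = 6384 − 6118 = 266. ✓

m = 56, n = -38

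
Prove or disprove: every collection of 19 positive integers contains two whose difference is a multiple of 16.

Yes.

Each integer lies in one of the 16 residue classes modulo 16.
Placing 19 integers into 16 classes, some class receives at least two — say a and b.
Their difference a − b is then a multiple of 16.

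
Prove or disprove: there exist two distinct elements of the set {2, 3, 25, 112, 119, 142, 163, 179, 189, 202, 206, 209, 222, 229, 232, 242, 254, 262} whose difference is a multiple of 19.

No such pair exists.

Residues mod 19: 2↦2, 3↦3, 25↦6, 112↦17, 119↦5, 142↦9, 163↦11, 179↦8, 189↦18, 202↦12, 206↦16, 209↦0, 222↦13, 229↦1, 232↦4, 242↦14, 254↦7, 262↦15.
All 18 residues are distinct, so no two elements differ by a multiple of 19.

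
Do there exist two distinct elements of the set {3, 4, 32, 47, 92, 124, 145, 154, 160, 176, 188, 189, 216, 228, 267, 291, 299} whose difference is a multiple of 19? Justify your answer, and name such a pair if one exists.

No such pair exists.

Reduce each element modulo 19: 3↦3, 4↦4, 32↦13, 47↦9, 92↦16, 124↦10, 145↦12, 154↦2, 160↦8, 176↦5, 188↦17, 189↦18, 216↦7, 228↦0, 267↦1, 291↦6, 299↦14.
No residue repeats among the 17 elements, so no pair has difference ≡ 0 (mod 19).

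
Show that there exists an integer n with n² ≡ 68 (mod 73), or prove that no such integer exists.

No, no such integer exists.

73 is prime, so by Euler's criterion 68 is a square mod 73 iff 68^((73−1)/2) = 68^36 ≡ 1 (mod 73).
Squaring successively (mod 73): 68^2 = 4624 ≡ 25; 68^4 ≡ 25² = 625 ≡ 41; 68^8 ≡ 41² = 1681 ≡ 2; 68^16 ≡ 2² = 4 ≡ 4; 68^32 ≡ 4² = 16 ≡ 16.
Since 36 = 32 + 4, 68^36 ≡ 16 · 41; multiplying out mod 73: 16·41 = 656 ≡ 72. Thus 68^36 ≡ 72 ≡ −1 (mod 73).
The value −1 means 68 is a non-residue modulo 73, so n² ≡ 68 (mod 73) is impossible.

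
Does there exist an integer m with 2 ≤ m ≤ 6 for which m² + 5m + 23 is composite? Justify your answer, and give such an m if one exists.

The values for m = 2, 3, …, 6 are 37, 47, 59, 73, 89, and each of these is prime.
So no value in the range makes the expression composite.

No such integer m in that range exists.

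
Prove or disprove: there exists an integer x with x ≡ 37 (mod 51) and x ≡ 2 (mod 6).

Reduce both congruences modulo 3, which divides 51 and 6: they say x ≡ 37 (mod 3) and x ≡ 2 (mod 3).
These are incompatible: 37 − 2 = 35 is not divisible by 3.
Hence the system has no solution.

No such integer exists.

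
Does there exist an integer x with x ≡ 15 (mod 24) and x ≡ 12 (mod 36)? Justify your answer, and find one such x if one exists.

There is no such integer.

Reduce both congruences modulo 12, which divides 24 and 36: they say x ≡ 15 (mod 12) and x ≡ 12 (mod 12).
But 15 mod 12 = 3 while 12 mod 12 = 0, a contradiction.
So no integer satisfies both congruences.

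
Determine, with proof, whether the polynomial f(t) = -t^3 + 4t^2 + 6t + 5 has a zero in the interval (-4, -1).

The endpoint values f(-4) = 109 and f(-1) = 4 are both positive. Claim: f(t) > 0 for every t in (-4, -1).
Shift to the endpoint -1: with t = -1 − u (0 < u < 3), one computes f(-1 − u) = u^3 + 7u^2 + 5u + 4.
All 4 nonzero coefficients of this polynomial in u are positive; hence for u > 0 the value is a sum of positive terms (the constant 4 among them).
So f is strictly positive on (-4, -1); no root exists in the interval.

No.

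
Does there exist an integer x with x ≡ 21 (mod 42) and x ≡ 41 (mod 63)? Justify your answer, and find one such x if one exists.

No, no such integer exists.

Both moduli are multiples of 21 = gcd(42, 63), so any solution would satisfy x ≡ 21 and x ≡ 41 modulo 21 simultaneously.
However 21 ≡ 0 and 41 ≡ 20 (mod 21), and 0 ≠ 20.
So no integer satisfies both congruences.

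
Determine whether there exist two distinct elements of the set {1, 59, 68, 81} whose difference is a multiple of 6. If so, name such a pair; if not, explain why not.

No, no such pair exists.

Two integers differ by a multiple of 6 exactly when they have the same residue mod 6. The residues are 1↦1, 59↦5, 68↦2, 81↦3.
No residue repeats among the 4 elements, so no pair has difference ≡ 0 (mod 6).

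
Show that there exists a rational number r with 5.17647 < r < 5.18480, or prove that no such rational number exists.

Multiplying by 11: 11·5.17647 = 56.94117 and 11·5.18480 = 57.03280, so the integer 57 lies strictly between them.
So r = 57/11 works: it is a ratio of integers, and dividing 11·5.17647 < 57 < 11·5.18480 through by 11 gives 5.17647 < 57/11 < 5.18480.

r = 57/11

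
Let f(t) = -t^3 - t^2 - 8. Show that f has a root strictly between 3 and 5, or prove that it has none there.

f has no root in that interval.

f(3) = -44 and f(5) = -158, both negative, so a sign-change argument is unavailable; we show f keeps this sign on the whole interval.
Shift to the endpoint 3: with t = 3 + u (0 < u < 2), one computes f(3 + u) = -u^3 - 10u^2 - 33u - 44.
The nonzero coefficients here are all negative, so for u > 0 every term is negative (or zero), and the constant term -44 is strictly negative.
Therefore f(t) < 0 throughout (3, 5), and f has no zero there.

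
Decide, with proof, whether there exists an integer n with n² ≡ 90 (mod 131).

No, no such integer exists.

Apply Euler's criterion with the prime 131: 90 is a quadratic residue iff 90^65 ≡ 1 (mod 131), and a non-residue iff it is ≡ −1.
Repeated squaring mod 131: 90^2 = 8100 ≡ 109; 90^4 ≡ 109² = 11881 ≡ 91; 90^8 ≡ 91² = 8281 ≡ 28; 90^16 ≡ 28² = 784 ≡ 129; 90^32 ≡ 129² = 16641 ≡ 4; 90^64 ≡ 4² = 16 ≡ 16.
Since 65 = 64 + 1, 90^65 ≡ 16 · 90; multiplying out mod 131: 16·90 = 1440 ≡ 130. Thus 90^65 ≡ 130 ≡ −1 (mod 131).
The value −1 means 90 is a non-residue modulo 131, so n² ≡ 90 (mod 131) is impossible.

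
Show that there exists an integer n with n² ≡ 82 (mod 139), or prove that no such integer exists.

Apply Euler's criterion with the prime 139: 82 is a quadratic residue iff 82^69 ≡ 1 (mod 139), and a non-residue iff it is ≡ −1.
Repeated squaring mod 139: 82^2 = 6724 ≡ 52; 82^4 ≡ 52² = 2704 ≡ 63; 82^8 ≡ 63² = 3969 ≡ 77; 82^16 ≡ 77² = 5929 ≡ 91; 82^32 ≡ 91² = 8281 ≡ 80; 82^64 ≡ 80² = 6400 ≡ 6.
Since 69 = 64 + 4 + 1, 82^69 ≡ 6 · 63 · 82; multiplying out mod 139: 6·63 = 378 ≡ 100, then 100·82 = 8200 ≡ 138. Thus 82^69 ≡ 138 ≡ −1 (mod 139).
The value −1 means 82 is a non-residue modulo 139, so n² ≡ 82 (mod 139) is impossible.

There is no such integer.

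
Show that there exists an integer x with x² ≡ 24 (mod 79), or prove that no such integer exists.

No such integer exists.

79 is prime, so by Euler's criterion 24 is a square mod 79 iff 24^((79−1)/2) = 24^39 ≡ 1 (mod 79).
Repeated squaring mod 79: 24^2 = 576 ≡ 23; 24^4 ≡ 23² = 529 ≡ 55; 24^8 ≡ 55² = 3025 ≡ 23; 24^16 ≡ 23² = 529 ≡ 55; 24^32 ≡ 55² = 3025 ≡ 23.
Since 39 = 32 + 4 + 2 + 1, 24^39 ≡ 23 · 55 · 23 · 24; multiplying out mod 79: 23·55 = 1265 ≡ 1, then 1·23 = 23 ≡ 23, then 23·24 = 552 ≡ 78. Thus 24^39 ≡ 78 ≡ −1 (mod 79).
By Euler's criterion 24 is a quadratic non-residue mod 79: no x satisfies x² ≡ 24 (mod 79).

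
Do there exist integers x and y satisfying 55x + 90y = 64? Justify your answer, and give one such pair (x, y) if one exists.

Any value of 55x + 90y is a multiple of gcd(55, 90) = 5.
But 64 is not a multiple of 5 (it leaves remainder 4).
So the equation is unsolvable over ℤ.

No, no such integers exist.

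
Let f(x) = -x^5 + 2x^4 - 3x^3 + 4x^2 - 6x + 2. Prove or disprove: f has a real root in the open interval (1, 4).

The endpoint values f(1) = -2 and f(4) = -662 are both negative. Claim: f(x) < 0 for every x in (1, 4).
Shift to the endpoint 1: with x = 1 + u (0 < u < 3), one computes f(1 + u) = -u^5 - 3u^4 - 5u^3 - 3u^2 - 4u - 2.
The nonzero coefficients here are all negative, so for u > 0 every term is negative (or zero), and the constant term -2 is strictly negative.
So f is strictly negative on (1, 4); no root exists in the interval.

f has no root in that interval.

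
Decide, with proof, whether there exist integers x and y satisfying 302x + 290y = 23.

There are no such integers.

Both 302 and 290 are divisible by gcd(302, 290) = 2, hence so is any combination 302x + 290y.
But 23 is not a multiple of 2 (it leaves remainder 1).
Therefore 302x + 290y = 23 has no solution in integers.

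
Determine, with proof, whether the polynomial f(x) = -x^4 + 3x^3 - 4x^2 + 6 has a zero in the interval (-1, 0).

f(-1) = -2 and f(0) = 6, which have opposite signs.
f is continuous everywhere (it is a polynomial), in particular on [-1, 0].
By the Intermediate Value Theorem f must vanish at some point of (-1, 0).

Yes, f has a root in the interval.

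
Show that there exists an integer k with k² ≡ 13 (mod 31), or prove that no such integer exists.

There is no such integer.

Apply Euler's criterion with the prime 31: 13 is a quadratic residue iff 13^15 ≡ 1 (mod 31), and a non-residue iff it is ≡ −1.
Squaring successively (mod 31): 13^2 = 169 ≡ 14; 13^4 ≡ 14² = 196 ≡ 10; 13^8 ≡ 10² = 100 ≡ 7.
Since 15 = 8 + 4 + 2 + 1, 13^15 ≡ 7 · 10 · 14 · 13; multiplying out mod 31: 7·10 = 70 ≡ 8, then 8·14 = 112 ≡ 19, then 19·13 = 247 ≡ 30. Thus 13^15 ≡ 30 ≡ −1 (mod 31).
The value −1 means 13 is a non-residue modulo 31, so k² ≡ 13 (mod 31) is impossible.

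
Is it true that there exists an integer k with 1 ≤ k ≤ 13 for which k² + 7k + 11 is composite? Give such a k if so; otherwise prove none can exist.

k = 4

At k = 4: 4² + 7·4 + 11 = 55 = 5·11, which is composite.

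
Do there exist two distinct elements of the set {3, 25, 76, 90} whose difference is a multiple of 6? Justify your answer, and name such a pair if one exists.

Reduce each element modulo 6: 3↦3, 25↦1, 76↦4, 90↦0.
No residue repeats among the 4 elements, so no pair has difference ≡ 0 (mod 6).

No, no such pair exists.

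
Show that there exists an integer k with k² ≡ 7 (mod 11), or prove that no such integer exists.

Since (11 − k)² ≡ k² (mod 11), it suffices to square k = 0, 1, …, 5: the residues are 0, 1, 4, 9, 5, 3.
So the quadratic residues mod 11 are {0, 1, 3, 4, 5, 9}, and 7 is not among them.
Therefore k² ≡ 7 (mod 11) has no solution.

No such integer exists.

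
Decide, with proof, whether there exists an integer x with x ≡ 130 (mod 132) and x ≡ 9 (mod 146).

Reduce both congruences modulo 2, which divides 132 and 146: they say x ≡ 130 (mod 2) and x ≡ 9 (mod 2).
But 130 mod 2 = 0 while 9 mod 2 = 1, a contradiction.
So no integer satisfies both congruences.

No, no such integer exists.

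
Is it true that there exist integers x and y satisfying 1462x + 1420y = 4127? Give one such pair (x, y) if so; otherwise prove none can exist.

No, no such integers exist.

Any value of 1462x + 1420y is a multiple of gcd(1462, 1420) = 2.
However 4127 leaves remainder 1 on division by 2.
Therefore 1462x + 1420y = 4127 has no solution in integers.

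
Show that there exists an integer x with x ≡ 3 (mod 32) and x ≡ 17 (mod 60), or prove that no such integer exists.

Both moduli are multiples of 4 = gcd(32, 60), so any solution would satisfy x ≡ 3 and x ≡ 17 modulo 4 simultaneously.
However 3 ≡ 3 and 17 ≡ 1 (mod 4), and 3 ≠ 1.
So no integer satisfies both congruences.

There is no such integer.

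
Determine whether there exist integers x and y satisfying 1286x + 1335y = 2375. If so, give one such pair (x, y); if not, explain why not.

x = 115, y = -109

Since gcd(1286, 1335) = 1, every integer is an integer combination of 1286 and 1335.
Euclidean algorithm: 1335 = 1·1286 + 49, 1286 = 26·49 + 12, 49 = 4·12 + 1, 12 = 12·1 + 0.
Unwinding: 1 = 49 − 4·12 = 49 − 4·(1286 − 26·49) = −4·1286 + 105·49 = −4·1286 + 105·(1335 − 1·1286) = 105·1335 − 109·1286, i.e. 1286·(-109) + 1335·105 = 1.
Scaling by 2375 gives the particular solution (x, y) = (-258875, 249375).
Shifting by a multiple of (1335, −1286) keeps it a solution: x = -258875 + 194·1335 = 115, y = 249375 − 194·1286 = -109.
Check: 1286·115 + 1335·(-109) = 147890 − 145515 = 2375. ✓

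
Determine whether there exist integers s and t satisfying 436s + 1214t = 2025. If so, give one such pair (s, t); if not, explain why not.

Both 436 and 1214 are divisible by gcd(436, 1214) = 2, hence so is any combination 436s + 1214t.
But 2025 = 2·1012 + 1, so 2 ∤ 2025.
Therefore 436s + 1214t = 2025 has no solution in integers.

No such integers exist.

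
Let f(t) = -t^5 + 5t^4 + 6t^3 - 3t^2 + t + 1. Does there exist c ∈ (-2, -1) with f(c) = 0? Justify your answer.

Such a root exists.

f(-2) = 51 and f(-1) = -3, which have opposite signs.
f is continuous everywhere (it is a polynomial), in particular on [-2, -1].
By the Intermediate Value Theorem f must vanish at some point of (-2, -1).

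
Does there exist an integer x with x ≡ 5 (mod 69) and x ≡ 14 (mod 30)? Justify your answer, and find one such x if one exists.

The moduli are not coprime: gcd(69, 30) = 3. Compatibility requires 3 ∣ (14 − 5) = 9, which holds, so solutions exist.
The integers ≡ 5 (mod 69) are 5, 74, …; their remainders mod 30 are 5, 14, so x = 74 is the first that is ≡ 14 (mod 30).
Indeed 74 ≡ 5 (mod 69) and 74 ≡ 14 (mod 30).

x = 74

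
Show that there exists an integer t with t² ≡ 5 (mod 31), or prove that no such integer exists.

t = 25

Take t = 25. Then 25² = 625 = 20·31 + 5, so 25² ≡ 5 (mod 31).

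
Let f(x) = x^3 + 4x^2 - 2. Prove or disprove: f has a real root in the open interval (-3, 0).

Such a root exists.

f(-3) = 7 and f(0) = -2, which have opposite signs.
As a polynomial, f is continuous on every closed interval.
By the Intermediate Value Theorem, f takes the value 0 somewhere in the open interval.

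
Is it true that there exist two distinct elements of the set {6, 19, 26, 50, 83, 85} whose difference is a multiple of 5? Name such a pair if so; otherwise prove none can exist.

6 mod 5 = 1 and 26 mod 5 = 1, so 26 − 6 = 20 = 4·5.

The pair (6, 26) works.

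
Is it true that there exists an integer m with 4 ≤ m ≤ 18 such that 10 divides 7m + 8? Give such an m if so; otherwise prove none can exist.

m = 6

m = 6 works, since 7·6 + 8 = 50 = 5·10.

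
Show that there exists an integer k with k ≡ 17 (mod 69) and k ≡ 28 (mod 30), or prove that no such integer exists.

Reduce both congruences modulo 3, which divides 69 and 30: they say k ≡ 17 (mod 3) and k ≡ 28 (mod 3).
These are incompatible: 17 − 28 = -11 is not divisible by 3.
Hence the system has no solution.

No, no such integer exists.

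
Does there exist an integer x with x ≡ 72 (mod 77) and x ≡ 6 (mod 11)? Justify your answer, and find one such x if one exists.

x = 72

gcd(77, 11) = 11. A simultaneous solution exists iff 72 ≡ 6 (mod 11); here 72 mod 11 = 6 = 6 mod 11, so it does.
The smallest candidate x = 72 works directly: 72 ≡ 6 (mod 11).
Check: 72 mod 77 = 72, 72 mod 11 = 6. ✓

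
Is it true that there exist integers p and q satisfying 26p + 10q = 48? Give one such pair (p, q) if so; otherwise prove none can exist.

gcd(26, 10) = 2, and 2 divides 48, so integer solutions exist.
Dividing through by 2 reduces the equation to 13p + 5q = 24.
Dividing repeatedly: 13 = 2·5 + 3, 5 = 1·3 + 2, 3 = 1·2 + 1, 2 = 2·1 + 0.
Unwinding: 1 = 3 − 1·2 = 3 − (5 − 1·3) = −5 + 2·3 = −5 + 2·(13 − 2·5) = 2·13 − 5·5, i.e. 13·2 + 5·(-5) = 1.
Scaling by 24 gives the particular solution (p, q) = (48, -120).
The general solution is p = 48 + 5k, q = -120 − 13k; taking k = -9 gives the smaller pair p = 3, q = -3.
Check: 26·3 + 10·(-3) = 78 − 30 = 48. ✓

p = 3, q = -3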